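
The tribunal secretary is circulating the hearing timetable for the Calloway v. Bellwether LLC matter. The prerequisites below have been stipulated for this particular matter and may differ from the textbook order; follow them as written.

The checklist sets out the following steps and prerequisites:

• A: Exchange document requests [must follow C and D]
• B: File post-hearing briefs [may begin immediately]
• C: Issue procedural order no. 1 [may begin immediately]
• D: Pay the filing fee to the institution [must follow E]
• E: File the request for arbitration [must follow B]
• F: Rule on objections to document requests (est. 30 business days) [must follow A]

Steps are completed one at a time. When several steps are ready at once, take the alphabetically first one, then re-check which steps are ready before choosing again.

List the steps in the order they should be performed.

B and C have no prerequisites; B has the earlier label, so B is first.
Ready: C and E. C has the earlier label → C.
Next only E has its prerequisites met → E.
D is the only step now ready → D.
That leaves A as the only ready step → A.
F is the only step now ready → F.

B, C, E, D, A, F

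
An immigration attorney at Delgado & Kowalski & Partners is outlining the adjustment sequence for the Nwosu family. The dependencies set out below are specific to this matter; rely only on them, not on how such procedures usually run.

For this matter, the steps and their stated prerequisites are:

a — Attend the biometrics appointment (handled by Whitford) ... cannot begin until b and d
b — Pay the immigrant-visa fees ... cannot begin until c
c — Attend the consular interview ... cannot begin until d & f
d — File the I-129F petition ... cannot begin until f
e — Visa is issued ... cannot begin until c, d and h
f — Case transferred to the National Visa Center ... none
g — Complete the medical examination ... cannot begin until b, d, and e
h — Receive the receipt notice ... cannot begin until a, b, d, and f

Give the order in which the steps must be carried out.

f has no prerequisites → f first.
d needed f, now all done → d.
c needed d and f, now all done → c.
b is the only step now ready → b.
That leaves a as the only ready step → a.
Next only h has its prerequisites met → h.
That leaves e as the only ready step → e.
g needed b, d and e, now all done → g.

f, d, c, b, a, h, e, g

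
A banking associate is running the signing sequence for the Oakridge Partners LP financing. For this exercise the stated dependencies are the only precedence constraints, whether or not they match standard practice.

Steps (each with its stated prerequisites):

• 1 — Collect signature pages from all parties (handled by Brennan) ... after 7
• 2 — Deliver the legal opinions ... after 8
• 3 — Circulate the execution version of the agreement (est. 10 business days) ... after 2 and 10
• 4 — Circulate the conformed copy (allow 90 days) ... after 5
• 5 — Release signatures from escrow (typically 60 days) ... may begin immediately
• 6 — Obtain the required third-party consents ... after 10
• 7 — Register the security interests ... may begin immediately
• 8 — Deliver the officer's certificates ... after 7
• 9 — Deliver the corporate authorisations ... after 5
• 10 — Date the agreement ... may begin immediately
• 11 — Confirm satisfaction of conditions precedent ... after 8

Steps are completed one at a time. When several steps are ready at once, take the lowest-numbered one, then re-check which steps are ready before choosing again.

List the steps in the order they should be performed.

5, 7 and 10 have no prerequisites; 5 has the earlier label, so 5 is first.
Now 4, 7, 9 and 10 have their prerequisites met. 4 has the earlier label, so 4 next.
Ready: 7, 9 and 10. 7 has the earlier label → 7.
Ready: 1, 8, 9 and 10. 1 has the earlier label → 1.
Ready: 8, 9 and 10. 8 has the earlier label → 8.
2 and 11 now also ready, so the ready set is {2, 9, 10, 11}; 2 has the earlier label → 2.
Now 9, 10 and 11 have their prerequisites met. 9 has the earlier label, so 9 next.
Ready: 10 and 11. 10 has the earlier label → 10.
Now 3, 6 and 11 have their prerequisites met. 3 has the earlier label, so 3 next.
Now 6 and 11 have their prerequisites met. 6 has the earlier label, so 6 next.
Next only 11 has its prerequisites met → 11.

5 4 7 1 8 2 9 10 3 6 11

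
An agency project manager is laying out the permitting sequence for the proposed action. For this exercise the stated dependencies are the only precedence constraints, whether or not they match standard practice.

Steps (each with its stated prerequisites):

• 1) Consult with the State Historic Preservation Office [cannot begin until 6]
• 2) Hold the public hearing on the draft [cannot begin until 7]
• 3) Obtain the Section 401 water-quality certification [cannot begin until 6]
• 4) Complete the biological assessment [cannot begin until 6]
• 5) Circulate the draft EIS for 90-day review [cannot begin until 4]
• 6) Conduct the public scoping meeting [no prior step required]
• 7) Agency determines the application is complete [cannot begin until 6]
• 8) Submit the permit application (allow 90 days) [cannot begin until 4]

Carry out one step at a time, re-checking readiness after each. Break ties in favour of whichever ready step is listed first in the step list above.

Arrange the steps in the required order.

6, 1, 3, 4, 5, 7, 2, 8

Only 6 has no prerequisites, so it is first.
1, 3, 4 and 7 are all available; 1 is listed earlier → 1.
Ready: 3, 4 and 7. 3 is listed earlier → 3.
4 and 7 are both available; 4 is listed earlier → 4.
5 and 8 now also ready, so the ready set is {5, 7, 8}; 5 is listed earlier → 5.
Ready: 7 and 8. 7 is listed earlier → 7.
2 and 8 are both available; 2 is listed earlier → 2.
Next only 8 has its prerequisites met → 8.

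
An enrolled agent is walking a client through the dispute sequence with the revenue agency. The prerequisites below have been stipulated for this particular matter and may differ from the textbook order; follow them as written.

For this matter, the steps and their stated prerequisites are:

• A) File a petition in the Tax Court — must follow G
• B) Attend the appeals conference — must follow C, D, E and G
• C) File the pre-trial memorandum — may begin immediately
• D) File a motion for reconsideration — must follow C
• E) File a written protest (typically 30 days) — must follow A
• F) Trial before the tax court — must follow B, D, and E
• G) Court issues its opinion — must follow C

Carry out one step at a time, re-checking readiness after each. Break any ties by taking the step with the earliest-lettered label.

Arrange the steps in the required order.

C, D, G, A, E, B, F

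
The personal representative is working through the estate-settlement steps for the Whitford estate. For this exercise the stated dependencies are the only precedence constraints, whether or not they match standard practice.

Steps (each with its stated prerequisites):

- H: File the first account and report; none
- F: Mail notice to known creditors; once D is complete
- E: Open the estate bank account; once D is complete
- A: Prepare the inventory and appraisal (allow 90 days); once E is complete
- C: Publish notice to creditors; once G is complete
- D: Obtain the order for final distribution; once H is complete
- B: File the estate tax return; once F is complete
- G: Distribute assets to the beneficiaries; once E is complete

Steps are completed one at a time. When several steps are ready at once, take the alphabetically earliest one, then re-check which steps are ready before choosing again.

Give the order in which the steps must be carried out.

H → D → E → A → F → B → G → C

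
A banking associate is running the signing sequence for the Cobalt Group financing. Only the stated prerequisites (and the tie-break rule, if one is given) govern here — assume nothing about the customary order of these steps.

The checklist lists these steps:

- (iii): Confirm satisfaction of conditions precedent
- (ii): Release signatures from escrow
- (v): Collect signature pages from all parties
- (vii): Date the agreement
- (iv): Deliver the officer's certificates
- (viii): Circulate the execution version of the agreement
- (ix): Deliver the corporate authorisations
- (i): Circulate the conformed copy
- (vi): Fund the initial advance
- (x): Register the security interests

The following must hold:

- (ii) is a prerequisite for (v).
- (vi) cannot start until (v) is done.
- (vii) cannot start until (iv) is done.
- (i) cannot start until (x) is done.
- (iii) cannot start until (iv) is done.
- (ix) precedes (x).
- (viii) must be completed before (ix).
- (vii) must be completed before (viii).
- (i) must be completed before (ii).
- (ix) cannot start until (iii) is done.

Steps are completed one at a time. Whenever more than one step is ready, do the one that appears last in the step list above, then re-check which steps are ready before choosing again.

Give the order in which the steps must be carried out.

(iv), (vii), (viii), (iii), (ix), (x), (i), (ii), (v), (vi)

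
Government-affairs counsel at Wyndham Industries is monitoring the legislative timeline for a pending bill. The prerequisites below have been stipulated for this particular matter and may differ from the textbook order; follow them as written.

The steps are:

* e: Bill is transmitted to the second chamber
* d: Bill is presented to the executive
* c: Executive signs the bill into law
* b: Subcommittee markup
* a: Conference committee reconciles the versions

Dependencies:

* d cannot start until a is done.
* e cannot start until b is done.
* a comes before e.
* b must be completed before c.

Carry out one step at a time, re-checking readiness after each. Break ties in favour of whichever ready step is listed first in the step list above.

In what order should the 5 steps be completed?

b, c, a, e, d

Nothing is required for b and a. b is listed earlier → b first.
c now also ready, so the ready set is {c, a}; c is listed earlier → c.
Next only a has its prerequisites met → a.
Now e and d have their prerequisites met. e is listed earlier, so e next.
d needed a, now all done → d.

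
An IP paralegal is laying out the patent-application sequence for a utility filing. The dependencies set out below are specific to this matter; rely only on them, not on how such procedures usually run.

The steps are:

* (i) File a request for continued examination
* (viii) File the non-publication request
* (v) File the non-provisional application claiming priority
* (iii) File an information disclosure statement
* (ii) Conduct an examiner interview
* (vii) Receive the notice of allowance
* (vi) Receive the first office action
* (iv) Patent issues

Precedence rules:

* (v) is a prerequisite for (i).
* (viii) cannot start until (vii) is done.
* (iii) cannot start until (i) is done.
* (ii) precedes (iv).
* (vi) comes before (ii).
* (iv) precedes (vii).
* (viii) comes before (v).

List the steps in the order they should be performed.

(vi) → (ii) → (iv) → (vii) → (viii) → (v) → (i) → (iii)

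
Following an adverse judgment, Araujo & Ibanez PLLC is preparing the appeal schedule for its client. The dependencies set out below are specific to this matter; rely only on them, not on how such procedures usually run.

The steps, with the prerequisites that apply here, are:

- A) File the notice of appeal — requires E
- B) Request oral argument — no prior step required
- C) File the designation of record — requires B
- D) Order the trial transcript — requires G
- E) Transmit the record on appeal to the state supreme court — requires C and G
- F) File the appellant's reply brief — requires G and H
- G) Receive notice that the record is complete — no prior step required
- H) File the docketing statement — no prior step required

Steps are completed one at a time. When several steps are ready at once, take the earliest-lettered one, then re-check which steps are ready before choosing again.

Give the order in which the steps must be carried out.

B → C → G → D → E → A → H → F

Nothing is required for B, G and H. B has the earlier label → B first.
Ready: C, G and H. C has the earlier label → C.
Ready: G and H. G has the earlier label → G.
D and E now also ready, so the ready set is {D, E, H}; D has the earlier label → D.
E and H are both available; E has the earlier label → E.
Now A and H have their prerequisites met. A has the earlier label, so A next.
Next only H has its prerequisites met → H.
Next only F has its prerequisites met → F.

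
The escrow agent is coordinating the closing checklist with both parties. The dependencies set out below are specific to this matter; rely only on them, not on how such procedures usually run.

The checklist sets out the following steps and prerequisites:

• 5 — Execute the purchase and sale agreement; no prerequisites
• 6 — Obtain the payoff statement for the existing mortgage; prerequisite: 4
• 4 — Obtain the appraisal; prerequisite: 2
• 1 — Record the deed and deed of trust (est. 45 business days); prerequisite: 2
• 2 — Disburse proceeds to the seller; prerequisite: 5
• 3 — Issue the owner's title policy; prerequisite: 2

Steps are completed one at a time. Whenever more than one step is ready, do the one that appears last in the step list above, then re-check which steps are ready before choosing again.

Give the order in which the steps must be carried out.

5 is the only step with nothing outstanding, so it goes first.
2 needed 5, now all done → 2.
3, 1 and 4 are all available; 3 is listed later → 3.
1 and 4 are both available; 1 is listed later → 1.
Next only 4 has its prerequisites met → 4.
Next only 6 has its prerequisites met → 6.

5, 2, 3, 1, 4, 6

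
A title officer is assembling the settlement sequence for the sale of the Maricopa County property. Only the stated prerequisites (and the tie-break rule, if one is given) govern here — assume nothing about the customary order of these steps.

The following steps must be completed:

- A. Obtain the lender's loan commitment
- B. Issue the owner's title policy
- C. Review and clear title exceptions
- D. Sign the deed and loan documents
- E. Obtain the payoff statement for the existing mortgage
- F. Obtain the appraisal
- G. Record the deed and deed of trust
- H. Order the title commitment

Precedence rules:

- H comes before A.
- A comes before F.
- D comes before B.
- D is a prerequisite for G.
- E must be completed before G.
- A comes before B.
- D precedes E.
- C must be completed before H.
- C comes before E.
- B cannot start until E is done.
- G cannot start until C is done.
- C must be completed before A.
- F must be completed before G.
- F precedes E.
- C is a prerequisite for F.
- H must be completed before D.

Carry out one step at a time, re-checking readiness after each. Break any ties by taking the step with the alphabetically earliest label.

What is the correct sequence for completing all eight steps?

C H A D F E B G

Only C has no prerequisites, so it is first.
Next only H has its prerequisites met → H.
Ready: A and D. A has the earlier label → A.
Ready: D and F. D has the earlier label → D.
F is the only step now ready → F.
E is the only step now ready → E.
B and G are both available; B has the earlier label → B.
G needed C, D, E and F, now all done → G.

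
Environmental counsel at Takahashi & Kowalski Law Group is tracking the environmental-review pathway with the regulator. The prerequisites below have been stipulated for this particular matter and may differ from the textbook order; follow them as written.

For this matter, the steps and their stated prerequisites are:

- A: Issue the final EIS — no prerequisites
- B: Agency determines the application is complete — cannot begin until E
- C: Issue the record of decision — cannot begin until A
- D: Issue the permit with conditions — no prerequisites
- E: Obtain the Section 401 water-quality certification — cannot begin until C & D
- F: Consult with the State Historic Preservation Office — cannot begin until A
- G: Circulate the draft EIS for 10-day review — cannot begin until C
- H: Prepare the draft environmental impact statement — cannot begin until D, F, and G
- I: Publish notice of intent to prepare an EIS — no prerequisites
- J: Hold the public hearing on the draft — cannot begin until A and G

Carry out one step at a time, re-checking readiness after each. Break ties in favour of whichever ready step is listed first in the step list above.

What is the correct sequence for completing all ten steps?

Nothing is required for A, D and I. A is listed earlier → A first.
Ready: C, D, F and I. C is listed earlier → C.
G now also ready, so the ready set is {D, F, G, I}; D is listed earlier → D.
Now E, F, G and I have their prerequisites met. E is listed earlier, so E next.
Ready: B, F, G and I. B is listed earlier → B.
Now F, G and I have their prerequisites met. F is listed earlier, so F next.
Ready: G and I. G is listed earlier → G.
H and J now also ready, so the ready set is {H, I, J}; H is listed earlier → H.
Now I and J have their prerequisites met. I is listed earlier, so I next.
Next only J has its prerequisites met → J.

A, C, D, E, B, F, G, H, I, J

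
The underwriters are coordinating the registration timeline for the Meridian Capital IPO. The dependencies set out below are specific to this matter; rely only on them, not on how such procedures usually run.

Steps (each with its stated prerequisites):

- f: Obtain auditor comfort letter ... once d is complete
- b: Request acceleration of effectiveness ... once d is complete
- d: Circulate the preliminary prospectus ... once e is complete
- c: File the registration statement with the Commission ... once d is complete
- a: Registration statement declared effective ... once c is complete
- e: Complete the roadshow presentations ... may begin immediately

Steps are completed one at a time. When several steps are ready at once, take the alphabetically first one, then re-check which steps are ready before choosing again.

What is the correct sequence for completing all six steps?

e, d, b, c, a, f

e has no prerequisites → e first.
Next only d has its prerequisites met → d.
Ready: b, c and f. b has the earlier label → b.
c and f are both available; c has the earlier label → c.
a now also ready, so the ready set is {a, f}; a has the earlier label → a.
f is the only step now ready → f.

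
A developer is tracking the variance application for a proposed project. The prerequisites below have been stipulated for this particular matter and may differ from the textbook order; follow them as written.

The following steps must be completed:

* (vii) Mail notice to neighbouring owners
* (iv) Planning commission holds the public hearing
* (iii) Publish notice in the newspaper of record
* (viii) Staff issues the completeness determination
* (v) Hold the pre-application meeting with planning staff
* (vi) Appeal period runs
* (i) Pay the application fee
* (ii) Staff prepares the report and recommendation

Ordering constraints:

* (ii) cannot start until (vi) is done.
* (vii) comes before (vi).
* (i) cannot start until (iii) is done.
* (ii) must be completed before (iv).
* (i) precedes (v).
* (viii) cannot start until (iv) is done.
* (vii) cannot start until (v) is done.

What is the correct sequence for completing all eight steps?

(iii), (i), (v), (vii), (vi), (ii), (iv), (viii)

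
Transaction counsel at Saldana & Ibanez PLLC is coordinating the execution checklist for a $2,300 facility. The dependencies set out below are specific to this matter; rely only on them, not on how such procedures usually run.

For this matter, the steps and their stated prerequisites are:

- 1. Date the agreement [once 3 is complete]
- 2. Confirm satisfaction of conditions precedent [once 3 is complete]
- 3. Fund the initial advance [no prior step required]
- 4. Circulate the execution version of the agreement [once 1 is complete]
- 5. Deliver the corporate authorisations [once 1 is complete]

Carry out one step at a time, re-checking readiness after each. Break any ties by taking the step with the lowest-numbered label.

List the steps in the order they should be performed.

3 is the only step with nothing outstanding, so it goes first.
1 and 2 are both available; 1 has the earlier label → 1.
Now 2, 4 and 5 have their prerequisites met. 2 has the earlier label, so 2 next.
Now 4 and 5 have their prerequisites met. 4 has the earlier label, so 4 next.
5 needed 1, now all done → 5.

3 1 2 4 5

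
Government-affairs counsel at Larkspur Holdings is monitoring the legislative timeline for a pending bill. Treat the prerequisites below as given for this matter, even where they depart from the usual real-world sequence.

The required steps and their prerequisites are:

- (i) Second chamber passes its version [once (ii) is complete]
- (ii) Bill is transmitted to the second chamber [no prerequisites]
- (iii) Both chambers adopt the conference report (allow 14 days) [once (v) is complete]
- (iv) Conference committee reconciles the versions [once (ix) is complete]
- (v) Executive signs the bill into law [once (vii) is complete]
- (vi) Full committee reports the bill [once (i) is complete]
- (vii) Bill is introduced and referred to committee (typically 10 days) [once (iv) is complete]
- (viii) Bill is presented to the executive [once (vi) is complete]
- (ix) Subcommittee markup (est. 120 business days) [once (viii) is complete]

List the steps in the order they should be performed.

(ii) → (i) → (vi) → (viii) → (ix) → (iv) → (vii) → (v) → (iii)

(ii) has no prerequisites → (ii) first.
(i) is the only step now ready → (i).
(vi) is the only step now ready → (vi).
Next only (viii) has its prerequisites met → (viii).
Next only (ix) has its prerequisites met → (ix).
(iv) is the only step now ready → (iv).
(vii) is the only step now ready → (vii).
(v) is the only step now ready → (v).
That leaves (iii) as the only ready step → (iii).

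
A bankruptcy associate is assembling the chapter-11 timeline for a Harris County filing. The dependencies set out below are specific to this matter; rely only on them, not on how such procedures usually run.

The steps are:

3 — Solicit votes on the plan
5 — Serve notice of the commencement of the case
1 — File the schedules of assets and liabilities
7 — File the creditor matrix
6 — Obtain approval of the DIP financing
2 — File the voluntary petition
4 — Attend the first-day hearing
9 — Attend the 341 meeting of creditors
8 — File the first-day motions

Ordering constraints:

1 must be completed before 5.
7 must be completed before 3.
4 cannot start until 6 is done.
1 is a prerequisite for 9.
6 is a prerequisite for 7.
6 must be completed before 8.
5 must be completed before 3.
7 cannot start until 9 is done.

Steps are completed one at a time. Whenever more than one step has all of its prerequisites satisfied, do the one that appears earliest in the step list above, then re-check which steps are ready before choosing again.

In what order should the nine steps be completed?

1 5 6 2 4 9 7 3 8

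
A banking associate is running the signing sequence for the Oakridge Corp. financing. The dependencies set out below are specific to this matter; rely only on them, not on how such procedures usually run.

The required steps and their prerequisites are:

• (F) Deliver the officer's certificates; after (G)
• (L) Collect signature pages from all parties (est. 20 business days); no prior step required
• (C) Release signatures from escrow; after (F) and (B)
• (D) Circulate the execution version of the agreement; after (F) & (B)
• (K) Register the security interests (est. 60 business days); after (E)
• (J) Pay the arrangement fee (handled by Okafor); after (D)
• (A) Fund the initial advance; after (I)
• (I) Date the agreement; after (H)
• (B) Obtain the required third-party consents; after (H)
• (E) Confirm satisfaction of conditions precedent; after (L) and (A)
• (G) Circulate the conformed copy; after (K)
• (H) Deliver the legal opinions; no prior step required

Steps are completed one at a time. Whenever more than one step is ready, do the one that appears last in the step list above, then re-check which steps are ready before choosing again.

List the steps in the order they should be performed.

(H) → (B) → (I) → (A) → (L) → (E) → (K) → (G) → (F) → (D) → (J) → (C)

Nothing is required for (H) and (L). (H) is listed later → (H) first.
(B) and (I) now also ready, so the ready set is {(B), (I), (L)}; (B) is listed later → (B).
Ready: (I) and (L). (I) is listed later → (I).
Now (A) and (L) have their prerequisites met. (A) is listed later, so (A) next.
That leaves (L) as the only ready step → (L).
(E) needed (A) and (L), now all done → (E).
(K) needed (E), now all done → (K).
(G) is the only step now ready → (G).
(F) needed (G), now all done → (F).
(D) and (C) are both available; (D) is listed later → (D).
(J) and (C) are both available; (J) is listed later → (J).
(C) needed (B) and (F), now all done → (C).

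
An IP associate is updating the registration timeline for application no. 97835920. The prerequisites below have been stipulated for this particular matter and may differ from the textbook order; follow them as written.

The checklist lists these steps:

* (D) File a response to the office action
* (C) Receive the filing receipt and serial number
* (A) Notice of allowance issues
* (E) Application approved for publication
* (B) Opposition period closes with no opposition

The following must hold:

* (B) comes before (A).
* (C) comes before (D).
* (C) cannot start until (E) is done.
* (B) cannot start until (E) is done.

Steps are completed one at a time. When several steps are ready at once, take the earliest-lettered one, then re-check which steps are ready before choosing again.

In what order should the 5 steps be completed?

Only (E) has no prerequisites, so it is first.
Ready: (B) and (C). (B) has the earlier label → (B).
(A) now also ready, so the ready set is {(A), (C)}; (A) has the earlier label → (A).
(C) is the only step now ready → (C).
That leaves (D) as the only ready step → (D).

(E), (B), (A), (C), (D)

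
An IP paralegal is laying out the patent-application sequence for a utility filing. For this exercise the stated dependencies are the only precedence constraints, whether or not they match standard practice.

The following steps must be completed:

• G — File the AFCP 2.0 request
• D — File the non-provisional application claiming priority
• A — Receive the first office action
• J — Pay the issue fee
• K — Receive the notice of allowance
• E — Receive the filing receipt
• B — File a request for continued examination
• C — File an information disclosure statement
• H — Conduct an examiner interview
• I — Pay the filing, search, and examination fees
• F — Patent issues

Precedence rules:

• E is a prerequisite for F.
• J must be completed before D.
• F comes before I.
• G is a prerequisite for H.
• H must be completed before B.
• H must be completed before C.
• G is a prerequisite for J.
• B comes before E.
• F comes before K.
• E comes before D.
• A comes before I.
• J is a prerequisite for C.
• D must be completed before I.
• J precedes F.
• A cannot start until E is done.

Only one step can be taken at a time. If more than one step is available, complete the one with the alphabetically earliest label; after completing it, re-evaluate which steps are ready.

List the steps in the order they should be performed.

G, H, B, E, A, J, C, D, F, I, K

Only G has no prerequisites, so it is first.
Ready: H and J. H has the earlier label → H.
Now B and J have their prerequisites met. B has the earlier label, so B next.
E now also ready, so the ready set is {E, J}; E has the earlier label → E.
A now also ready, so the ready set is {A, J}; A has the earlier label → A.
J is the only step now ready → J.
C, D and F are all available; C has the earlier label → C.
Now D and F have their prerequisites met. D has the earlier label, so D next.
Next only F has its prerequisites met → F.
I and K are both available; I has the earlier label → I.
Next only K has its prerequisites met → K.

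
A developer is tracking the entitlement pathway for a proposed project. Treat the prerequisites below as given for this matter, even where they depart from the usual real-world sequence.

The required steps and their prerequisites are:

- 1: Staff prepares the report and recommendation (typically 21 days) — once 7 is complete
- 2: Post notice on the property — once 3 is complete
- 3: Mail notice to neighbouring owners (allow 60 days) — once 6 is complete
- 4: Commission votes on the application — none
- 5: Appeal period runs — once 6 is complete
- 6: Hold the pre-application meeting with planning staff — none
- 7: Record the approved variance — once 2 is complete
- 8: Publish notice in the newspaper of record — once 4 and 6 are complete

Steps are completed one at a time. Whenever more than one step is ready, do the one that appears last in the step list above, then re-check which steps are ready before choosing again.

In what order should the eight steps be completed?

6, 5, 4, 8, 3, 2, 7, 1

6 and 4 have no prerequisites; 6 is listed later, so 6 is first.
5, 4 and 3 are all available; 5 is listed later → 5.
Now 4 and 3 have their prerequisites met. 4 is listed later, so 4 next.
8 now also ready, so the ready set is {8, 3}; 8 is listed later → 8.
That leaves 3 as the only ready step → 3.
2 needed 3, now all done → 2.
7 needed 2, now all done → 7.
That leaves 1 as the only ready step → 1.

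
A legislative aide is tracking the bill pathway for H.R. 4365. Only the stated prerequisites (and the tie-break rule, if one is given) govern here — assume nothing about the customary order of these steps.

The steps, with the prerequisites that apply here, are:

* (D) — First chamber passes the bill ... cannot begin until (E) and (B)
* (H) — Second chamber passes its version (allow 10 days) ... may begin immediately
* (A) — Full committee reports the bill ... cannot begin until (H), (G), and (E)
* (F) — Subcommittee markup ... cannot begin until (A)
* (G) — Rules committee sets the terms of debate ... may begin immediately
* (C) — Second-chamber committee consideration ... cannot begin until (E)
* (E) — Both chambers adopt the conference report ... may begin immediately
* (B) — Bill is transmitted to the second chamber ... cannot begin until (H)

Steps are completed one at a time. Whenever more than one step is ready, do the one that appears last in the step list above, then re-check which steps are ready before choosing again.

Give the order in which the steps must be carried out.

Nothing is required for (E), (G) and (H). (E) is listed later → (E) first.
(C) now also ready, so the ready set is {(C), (G), (H)}; (C) is listed later → (C).
Ready: (G) and (H). (G) is listed later → (G).
That leaves (H) as the only ready step → (H).
(B) and (A) are both available; (B) is listed later → (B).
(D) now also ready, so the ready set is {(A), (D)}; (A) is listed later → (A).
Now (F) and (D) have their prerequisites met. (F) is listed later, so (F) next.
(D) needed (B) and (E), now all done → (D).

(E) → (C) → (G) → (H) → (B) → (A) → (F) → (D)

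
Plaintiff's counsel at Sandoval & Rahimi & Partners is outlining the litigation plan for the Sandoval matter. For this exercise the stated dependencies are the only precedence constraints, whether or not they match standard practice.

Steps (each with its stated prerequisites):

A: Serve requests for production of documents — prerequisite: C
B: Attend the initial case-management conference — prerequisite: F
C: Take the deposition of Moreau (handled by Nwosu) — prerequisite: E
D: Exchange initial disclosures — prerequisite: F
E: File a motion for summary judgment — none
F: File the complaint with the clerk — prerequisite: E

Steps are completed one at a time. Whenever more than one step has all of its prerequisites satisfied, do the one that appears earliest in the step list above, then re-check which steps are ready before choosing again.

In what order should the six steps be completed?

E C A F B D

Only E has no prerequisites, so it is first.
C and F are both available; C is listed earlier → C.
A now also ready, so the ready set is {A, F}; A is listed earlier → A.
F needed E, now all done → F.
Ready: B and D. B is listed earlier → B.
D needed F, now all done → D.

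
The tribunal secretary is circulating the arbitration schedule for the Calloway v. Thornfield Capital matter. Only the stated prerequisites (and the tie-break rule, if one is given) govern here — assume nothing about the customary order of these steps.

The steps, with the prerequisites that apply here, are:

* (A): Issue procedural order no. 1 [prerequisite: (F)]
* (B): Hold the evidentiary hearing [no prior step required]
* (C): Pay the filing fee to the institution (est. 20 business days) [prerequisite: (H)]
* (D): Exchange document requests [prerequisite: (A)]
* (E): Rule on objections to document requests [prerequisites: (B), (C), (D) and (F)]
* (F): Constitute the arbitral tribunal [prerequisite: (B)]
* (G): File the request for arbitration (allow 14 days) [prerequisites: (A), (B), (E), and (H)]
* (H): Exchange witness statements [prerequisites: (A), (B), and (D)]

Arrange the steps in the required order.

(B) has no prerequisites → (B) first.
(F) needed (B), now all done → (F).
(A) needed (F), now all done → (A).
That leaves (D) as the only ready step → (D).
(H) needed (A), (B) and (D), now all done → (H).
That leaves (C) as the only ready step → (C).
That leaves (E) as the only ready step → (E).
(G) needed (A), (B), (E) and (H), now all done → (G).

(B), (F), (A), (D), (H), (C), (E), (G)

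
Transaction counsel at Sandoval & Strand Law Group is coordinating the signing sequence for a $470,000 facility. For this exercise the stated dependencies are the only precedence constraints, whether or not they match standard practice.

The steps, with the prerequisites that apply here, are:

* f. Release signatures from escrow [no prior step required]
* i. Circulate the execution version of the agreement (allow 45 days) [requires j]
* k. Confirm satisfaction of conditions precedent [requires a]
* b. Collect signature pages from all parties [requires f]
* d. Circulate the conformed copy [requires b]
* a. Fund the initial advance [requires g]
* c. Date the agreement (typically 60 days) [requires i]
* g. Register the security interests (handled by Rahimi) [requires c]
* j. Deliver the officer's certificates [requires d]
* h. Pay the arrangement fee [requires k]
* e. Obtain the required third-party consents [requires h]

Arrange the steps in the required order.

f has no prerequisites → f first.
Next only b has its prerequisites met → b.
That leaves d as the only ready step → d.
That leaves j as the only ready step → j.
i needed j, now all done → i.
c needed i, now all done → c.
g is the only step now ready → g.
a needed g, now all done → a.
k needed a, now all done → k.
h needed k, now all done → h.
e needed h, now all done → e.

f → b → d → j → i → c → g → a → k → h → e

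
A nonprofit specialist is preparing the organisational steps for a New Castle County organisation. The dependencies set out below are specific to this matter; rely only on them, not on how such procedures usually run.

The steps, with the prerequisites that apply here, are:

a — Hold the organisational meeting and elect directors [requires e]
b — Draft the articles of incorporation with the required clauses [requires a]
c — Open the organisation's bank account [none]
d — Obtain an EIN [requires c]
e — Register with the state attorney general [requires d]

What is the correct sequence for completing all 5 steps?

c → d → e → a → b

c is the only step with nothing outstanding, so it goes first.
Next only d has its prerequisites met → d.
e needed d, now all done → e.
a is the only step now ready → a.
Next only b has its prerequisites met → b.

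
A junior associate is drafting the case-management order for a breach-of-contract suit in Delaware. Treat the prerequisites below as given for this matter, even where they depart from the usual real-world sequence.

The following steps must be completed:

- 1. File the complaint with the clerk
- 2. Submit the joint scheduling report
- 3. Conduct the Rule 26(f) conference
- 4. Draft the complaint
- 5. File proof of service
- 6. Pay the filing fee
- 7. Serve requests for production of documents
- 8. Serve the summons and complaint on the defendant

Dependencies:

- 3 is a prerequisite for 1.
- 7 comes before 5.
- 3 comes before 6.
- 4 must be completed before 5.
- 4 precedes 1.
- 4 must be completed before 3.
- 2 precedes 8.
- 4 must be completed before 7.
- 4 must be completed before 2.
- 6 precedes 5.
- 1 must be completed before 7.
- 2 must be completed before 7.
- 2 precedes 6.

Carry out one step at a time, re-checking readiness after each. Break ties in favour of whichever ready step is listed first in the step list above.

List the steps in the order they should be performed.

4, 2, 3, 1, 6, 7, 5, 8

4 is the only step with nothing outstanding, so it goes first.
Now 2 and 3 have their prerequisites met. 2 is listed earlier, so 2 next.
Now 3 and 8 have their prerequisites met. 3 is listed earlier, so 3 next.
Now 1, 6 and 8 have their prerequisites met. 1 is listed earlier, so 1 next.
6, 7 and 8 are all available; 6 is listed earlier → 6.
Ready: 7 and 8. 7 is listed earlier → 7.
5 and 8 are both available; 5 is listed earlier → 5.
8 needed 2, now all done → 8.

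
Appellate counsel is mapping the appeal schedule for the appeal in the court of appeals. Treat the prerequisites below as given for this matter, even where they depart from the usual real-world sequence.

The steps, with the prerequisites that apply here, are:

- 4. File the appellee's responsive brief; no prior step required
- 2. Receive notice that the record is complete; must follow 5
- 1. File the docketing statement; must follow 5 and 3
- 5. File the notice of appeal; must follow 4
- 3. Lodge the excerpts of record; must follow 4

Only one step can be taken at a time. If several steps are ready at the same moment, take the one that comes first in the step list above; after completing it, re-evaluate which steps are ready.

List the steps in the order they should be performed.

4 is the only step with nothing outstanding, so it goes first.
Ready: 5 and 3. 5 is listed earlier → 5.
Now 2 and 3 have their prerequisites met. 2 is listed earlier, so 2 next.
3 is the only step now ready → 3.
1 is the only step now ready → 1.

4, 5, 2, 3, 1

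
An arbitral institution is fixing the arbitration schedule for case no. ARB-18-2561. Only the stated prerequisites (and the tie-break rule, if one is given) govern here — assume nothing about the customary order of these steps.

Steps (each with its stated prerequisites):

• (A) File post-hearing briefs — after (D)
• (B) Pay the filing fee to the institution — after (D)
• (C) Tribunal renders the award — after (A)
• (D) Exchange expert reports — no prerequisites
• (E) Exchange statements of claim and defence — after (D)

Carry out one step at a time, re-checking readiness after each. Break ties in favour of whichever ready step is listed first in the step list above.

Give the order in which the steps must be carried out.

(D) is the only step with nothing outstanding, so it goes first.
Ready: (A), (B) and (E). (A) is listed earlier → (A).
Now (B), (C) and (E) have their prerequisites met. (B) is listed earlier, so (B) next.
Ready: (C) and (E). (C) is listed earlier → (C).
Next only (E) has its prerequisites met → (E).

(D) → (A) → (B) → (C) → (E)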